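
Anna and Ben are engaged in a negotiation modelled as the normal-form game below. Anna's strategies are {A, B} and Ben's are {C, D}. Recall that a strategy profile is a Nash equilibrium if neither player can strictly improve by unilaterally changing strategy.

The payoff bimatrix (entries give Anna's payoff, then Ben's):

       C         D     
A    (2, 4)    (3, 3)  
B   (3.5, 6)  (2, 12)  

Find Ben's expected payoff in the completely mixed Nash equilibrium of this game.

30/7

First find x, the probability Anna plays A, from Ben's indifference between C and D: 4x + 6(1−x) = 3x + 12(1−x), giving x = 6/7.
Since Ben is indifferent in equilibrium, Ben's expected payoff equals the payoff from either column against (6/7, 1/7). Using C: 4(6/7) + 6(1/7) = 30/7.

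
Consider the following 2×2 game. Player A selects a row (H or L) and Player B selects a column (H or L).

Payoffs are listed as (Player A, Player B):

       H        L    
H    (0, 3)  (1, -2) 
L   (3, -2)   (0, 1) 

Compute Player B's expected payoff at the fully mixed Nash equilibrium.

First find p, the probability Player A plays H, from Player B's indifference between H and L: 3p − 2(1−p) = −2p + (1−p), giving p = 3/8.
Since Player B is indifferent in equilibrium, Player B's expected payoff equals the payoff from either column against (3/8, 5/8). Using H: 3(3/8) − 2(5/8) = -1/8.

-1/8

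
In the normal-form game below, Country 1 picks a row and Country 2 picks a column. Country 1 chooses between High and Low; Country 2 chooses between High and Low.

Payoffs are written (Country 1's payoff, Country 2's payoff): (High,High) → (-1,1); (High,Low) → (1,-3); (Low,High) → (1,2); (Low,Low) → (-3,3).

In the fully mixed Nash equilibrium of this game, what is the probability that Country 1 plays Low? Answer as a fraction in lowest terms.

Let x be the probability that Country 1 plays High. In a completely mixed equilibrium, Country 2 must be indifferent between High and Low.
Country 2's expected payoff from High is x + 2(1−x); from Low it is −3x + 3(1−x).
Setting these equal: −x + 2 = −6x + 3, so x = 1/5.
Therefore Country 1 plays Low with probability 1 − 1/5 = 4/5.

4/5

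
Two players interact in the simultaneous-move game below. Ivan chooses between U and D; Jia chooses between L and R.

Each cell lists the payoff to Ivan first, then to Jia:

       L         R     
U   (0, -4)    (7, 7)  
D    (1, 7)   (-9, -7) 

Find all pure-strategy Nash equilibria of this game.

(U, L): Ivan prefers D (1 > 0); Jia prefers R (7 > -4) — not an equilibrium.
(U, R): Ivan gets 7 ≥ -9 from D, and Jia gets 7 ≥ -4 from L — Nash equilibrium.
(D, L): Ivan gets 1 ≥ 0 from U, and Jia gets 7 ≥ -7 from R — Nash equilibrium.
(D, R): Ivan prefers U (7 > -9); Jia prefers L (7 > -7) — not an equilibrium.

(U, R) and (D, L)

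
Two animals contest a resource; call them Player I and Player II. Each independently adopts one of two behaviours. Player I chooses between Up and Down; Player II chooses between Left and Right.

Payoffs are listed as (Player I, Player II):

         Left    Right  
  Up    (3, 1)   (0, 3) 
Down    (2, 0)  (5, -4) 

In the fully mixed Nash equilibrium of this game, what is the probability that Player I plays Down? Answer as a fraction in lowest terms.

Let x be the probability that Player I plays Up. In a completely mixed equilibrium, Player II must be indifferent between Left and Right.
Player II's expected payoff from Left is x; from Right it is 3x − 4(1−x).
Setting these equal: x = 7x − 4, so x = 2/3.
Therefore Player I plays Down with probability 1 − 2/3 = 1/3.

1/3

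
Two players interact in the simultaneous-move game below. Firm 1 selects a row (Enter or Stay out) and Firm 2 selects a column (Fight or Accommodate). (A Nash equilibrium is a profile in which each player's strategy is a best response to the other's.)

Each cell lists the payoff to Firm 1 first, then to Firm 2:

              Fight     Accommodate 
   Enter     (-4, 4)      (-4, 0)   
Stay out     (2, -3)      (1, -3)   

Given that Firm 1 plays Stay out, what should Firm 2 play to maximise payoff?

either — both Fight and Accommodate are best responses

Against Stay out, Firm 2 earns -3 from Fight and -3 from Accommodate.
So either strategy is a best response.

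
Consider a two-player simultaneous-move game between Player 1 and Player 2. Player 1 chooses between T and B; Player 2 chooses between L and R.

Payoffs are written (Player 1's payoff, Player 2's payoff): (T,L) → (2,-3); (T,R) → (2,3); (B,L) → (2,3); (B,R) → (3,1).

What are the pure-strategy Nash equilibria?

(B, L)

(T, L): Player 2 prefers R (3 > -3) — not an equilibrium.
(T, R): Player 1 prefers B (3 > 2) — not an equilibrium.
(B, L): Player 1 gets 2 ≥ 2 from T, and Player 2 gets 3 ≥ 1 from R — Nash equilibrium.
(B, R): Player 2 prefers L (3 > 1) — not an equilibrium.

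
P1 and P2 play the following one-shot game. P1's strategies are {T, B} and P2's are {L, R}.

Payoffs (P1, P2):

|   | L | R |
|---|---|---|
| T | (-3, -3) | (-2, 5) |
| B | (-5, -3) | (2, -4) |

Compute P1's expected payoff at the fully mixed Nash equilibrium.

First find q, the probability P2 plays L, from P1's indifference between T and B: −3q − 2(1−q) = −5q + 2(1−q), giving q = 2/3.
Since P1 is indifferent in equilibrium, P1's expected payoff equals the payoff from either row against (2/3, 1/3). Using T: −3(2/3) − 2(1/3) = -8/3.

-8/3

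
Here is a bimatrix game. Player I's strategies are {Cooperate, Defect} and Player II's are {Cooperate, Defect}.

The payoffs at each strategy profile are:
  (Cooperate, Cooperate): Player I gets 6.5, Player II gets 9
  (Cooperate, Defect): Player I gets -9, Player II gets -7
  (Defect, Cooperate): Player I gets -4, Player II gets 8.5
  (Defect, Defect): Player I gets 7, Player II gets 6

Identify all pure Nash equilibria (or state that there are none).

(Cooperate, Cooperate): Player I gets 6.5 ≥ -4 from Defect, and Player II gets 9 ≥ -7 from Defect — Nash equilibrium.
(Cooperate, Defect): Player I prefers Defect (7 > -9); Player II prefers Cooperate (9 > -7) — not an equilibrium.
(Defect, Cooperate): Player I prefers Cooperate (6.5 > -4) — not an equilibrium.
(Defect, Defect): Player II prefers Cooperate (8.5 > 6) — not an equilibrium.

(Cooperate, Cooperate)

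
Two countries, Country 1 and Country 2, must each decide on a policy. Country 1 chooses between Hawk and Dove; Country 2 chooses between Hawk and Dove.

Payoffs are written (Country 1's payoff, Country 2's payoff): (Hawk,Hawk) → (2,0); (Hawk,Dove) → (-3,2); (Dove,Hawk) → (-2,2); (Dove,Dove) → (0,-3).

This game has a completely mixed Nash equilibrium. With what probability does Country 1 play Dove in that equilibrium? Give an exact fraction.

2/7

Let r be the probability that Country 1 plays Hawk. In a completely mixed equilibrium, Country 2 must be indifferent between Hawk and Dove.
Country 2's expected payoff from Hawk is 2(1−r); from Dove it is 2r − 3(1−r).
Setting these equal: −2r + 2 = 5r − 3, so r = 5/7.
Therefore Country 1 plays Dove with probability 1 − 5/7 = 2/7.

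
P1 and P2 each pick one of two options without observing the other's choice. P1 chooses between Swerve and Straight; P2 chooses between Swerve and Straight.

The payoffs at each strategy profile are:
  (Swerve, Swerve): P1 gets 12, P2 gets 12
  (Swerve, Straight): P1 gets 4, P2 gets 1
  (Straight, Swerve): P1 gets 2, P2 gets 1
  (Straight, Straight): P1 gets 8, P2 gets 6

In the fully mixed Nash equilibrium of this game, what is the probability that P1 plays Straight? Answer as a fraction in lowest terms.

Let r be the probability that P1 plays Swerve. In a completely mixed equilibrium, P2 must be indifferent between Swerve and Straight.
P2's expected payoff from Swerve is 12r + (1−r); from Straight it is r + 6(1−r).
Setting these equal: 11r + 1 = −5r + 6, so r = 5/16.
Therefore P1 plays Straight with probability 1 − 5/16 = 11/16.

11/16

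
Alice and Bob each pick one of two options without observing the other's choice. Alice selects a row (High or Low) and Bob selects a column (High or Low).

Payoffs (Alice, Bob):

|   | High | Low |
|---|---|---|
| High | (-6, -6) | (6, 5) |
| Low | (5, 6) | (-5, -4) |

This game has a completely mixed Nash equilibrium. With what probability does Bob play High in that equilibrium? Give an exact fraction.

1/2

Let q be the probability that Bob plays High. In a completely mixed equilibrium, Alice must be indifferent between High and Low.
Alice's expected payoff from High is −6q + 6(1−q); from Low it is 5q − 5(1−q).
Setting these equal: −12q + 6 = 10q − 5, so q = 1/2.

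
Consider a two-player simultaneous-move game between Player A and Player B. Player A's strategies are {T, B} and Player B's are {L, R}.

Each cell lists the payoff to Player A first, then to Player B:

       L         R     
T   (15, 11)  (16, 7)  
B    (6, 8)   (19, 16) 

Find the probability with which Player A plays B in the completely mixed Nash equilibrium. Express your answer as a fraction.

1/3

Let x be the probability that Player A plays T. In a completely mixed equilibrium, Player B must be indifferent between L and R.
Player B's expected payoff from L is 11x + 8(1−x); from R it is 7x + 16(1−x).
Setting these equal: 3x + 8 = −9x + 16, so x = 2/3.
Therefore Player A plays B with probability 1 − 2/3 = 1/3.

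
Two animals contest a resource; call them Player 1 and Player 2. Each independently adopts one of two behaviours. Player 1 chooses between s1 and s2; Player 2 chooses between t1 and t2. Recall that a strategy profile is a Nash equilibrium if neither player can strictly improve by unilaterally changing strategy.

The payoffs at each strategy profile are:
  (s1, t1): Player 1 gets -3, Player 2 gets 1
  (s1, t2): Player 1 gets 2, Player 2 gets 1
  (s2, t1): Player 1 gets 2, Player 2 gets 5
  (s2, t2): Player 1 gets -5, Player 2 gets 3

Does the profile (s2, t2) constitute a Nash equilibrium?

No

At (s2, t2), Player 1 earns -5; switching to s1 would give 2, so Player 1 would deviate.
Player 2 earns 3; switching to t1 would give 5, so Player 2 would deviate.
Since at least one player can profitably deviate, this is not a Nash equilibrium.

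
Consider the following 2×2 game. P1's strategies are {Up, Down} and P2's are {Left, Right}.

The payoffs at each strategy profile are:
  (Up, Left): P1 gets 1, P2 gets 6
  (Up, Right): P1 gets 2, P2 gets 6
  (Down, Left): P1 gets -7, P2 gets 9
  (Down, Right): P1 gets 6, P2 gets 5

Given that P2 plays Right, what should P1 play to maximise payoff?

Down

Against Right, P1 earns 2 from Up and 6 from Down.
So Down is the best response.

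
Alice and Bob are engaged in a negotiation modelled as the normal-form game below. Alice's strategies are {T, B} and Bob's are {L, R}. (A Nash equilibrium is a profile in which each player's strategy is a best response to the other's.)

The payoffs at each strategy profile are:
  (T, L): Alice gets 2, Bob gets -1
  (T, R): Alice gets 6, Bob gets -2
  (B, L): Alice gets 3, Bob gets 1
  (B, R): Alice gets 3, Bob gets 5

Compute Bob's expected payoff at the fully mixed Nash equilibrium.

-3/5

First find x, the probability Alice plays T, from Bob's indifference between L and R: −x + (1−x) = −2x + 5(1−x), giving x = 4/5.
Since Bob is indifferent in equilibrium, Bob's expected payoff equals the payoff from either column against (4/5, 1/5). Using L: −(4/5) + (1/5) = -3/5.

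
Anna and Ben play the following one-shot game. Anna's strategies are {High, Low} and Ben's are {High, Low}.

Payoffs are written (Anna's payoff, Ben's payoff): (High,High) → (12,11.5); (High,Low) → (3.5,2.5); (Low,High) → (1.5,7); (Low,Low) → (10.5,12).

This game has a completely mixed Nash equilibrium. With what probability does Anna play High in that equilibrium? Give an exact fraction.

Let p be the probability that Anna plays High. In a completely mixed equilibrium, Ben must be indifferent between High and Low.
Ben's expected payoff from High is 11.5p + 7(1−p); from Low it is 2.5p + 12(1−p).
Setting these equal: 4.5p + 7 = −9.5p + 12, so p = 5/14.

5/14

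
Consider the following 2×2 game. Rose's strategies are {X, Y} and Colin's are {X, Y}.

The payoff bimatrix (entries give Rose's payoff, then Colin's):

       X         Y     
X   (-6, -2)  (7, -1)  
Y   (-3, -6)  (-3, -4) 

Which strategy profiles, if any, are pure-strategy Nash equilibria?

(X, X): Rose prefers Y (-3 > -6); Colin prefers Y (-1 > -2) — not an equilibrium.
(X, Y): Rose gets 7 ≥ -3 from Y, and Colin gets -1 ≥ -2 from X — Nash equilibrium.
(Y, X): Colin prefers Y (-4 > -6) — not an equilibrium.
(Y, Y): Rose prefers X (7 > -3) — not an equilibrium.

(X, Y)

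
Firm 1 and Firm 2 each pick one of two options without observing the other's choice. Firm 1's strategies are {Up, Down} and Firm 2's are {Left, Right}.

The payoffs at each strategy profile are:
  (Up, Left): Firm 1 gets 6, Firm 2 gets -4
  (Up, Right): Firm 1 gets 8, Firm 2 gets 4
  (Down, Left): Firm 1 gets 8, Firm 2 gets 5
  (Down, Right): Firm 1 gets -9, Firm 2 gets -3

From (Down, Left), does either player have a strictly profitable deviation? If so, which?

Neither

Firm 1 at (Down, Left) earns 8; deviating to Up yields 6 — not better.
Firm 2 earns 5; deviating to Right yields -3 — not better.
Neither player can strictly improve; the profile is a Nash equilibrium.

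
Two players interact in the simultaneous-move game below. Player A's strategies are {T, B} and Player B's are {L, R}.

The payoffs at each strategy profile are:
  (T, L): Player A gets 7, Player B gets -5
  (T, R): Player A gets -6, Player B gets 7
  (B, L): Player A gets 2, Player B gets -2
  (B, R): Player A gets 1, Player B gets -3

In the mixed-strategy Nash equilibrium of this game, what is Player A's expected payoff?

19/12

First find y, the probability Player B plays L, from Player A's indifference between T and B: 7y − 6(1−y) = 2y + (1−y), giving y = 7/12.
Since Player A is indifferent in equilibrium, Player A's expected payoff equals the payoff from either row against (7/12, 5/12). Using T: 7(7/12) − 6(5/12) = 19/12.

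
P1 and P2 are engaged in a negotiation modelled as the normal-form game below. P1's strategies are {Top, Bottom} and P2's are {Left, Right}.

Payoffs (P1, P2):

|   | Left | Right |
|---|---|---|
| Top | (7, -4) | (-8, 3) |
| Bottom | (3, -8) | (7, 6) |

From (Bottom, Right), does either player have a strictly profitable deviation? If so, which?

Neither

P1 at (Bottom, Right) earns 7; deviating to Top yields -8 — not better.
P2 earns 6; deviating to Left yields -8 — not better.
Neither player can strictly improve; the profile is a Nash equilibrium.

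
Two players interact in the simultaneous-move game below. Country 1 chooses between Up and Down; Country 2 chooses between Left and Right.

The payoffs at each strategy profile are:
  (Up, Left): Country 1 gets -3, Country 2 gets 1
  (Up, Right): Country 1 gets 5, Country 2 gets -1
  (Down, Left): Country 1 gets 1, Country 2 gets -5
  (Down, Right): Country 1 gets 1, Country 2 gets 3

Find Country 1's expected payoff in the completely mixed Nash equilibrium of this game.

First find q, the probability Country 2 plays Left, from Country 1's indifference between Up and Down: −3q + 5(1−q) = q + (1−q), giving q = 1/2.
Since Country 1 is indifferent in equilibrium, Country 1's expected payoff equals the payoff from either row against (1/2, 1/2). Using Up: −3(1/2) + 5(1/2) = 1.

1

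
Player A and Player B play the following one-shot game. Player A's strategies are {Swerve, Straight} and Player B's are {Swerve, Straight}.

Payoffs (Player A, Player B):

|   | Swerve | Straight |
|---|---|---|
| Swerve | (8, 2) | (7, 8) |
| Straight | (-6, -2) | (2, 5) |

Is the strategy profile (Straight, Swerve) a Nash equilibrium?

No

At (Straight, Swerve), Player A earns -6; switching to Swerve would give 8, so Player A would deviate.
Player B earns -2; switching to Straight would give 5, so Player B would deviate.
Since at least one player can profitably deviate, this is not a Nash equilibrium.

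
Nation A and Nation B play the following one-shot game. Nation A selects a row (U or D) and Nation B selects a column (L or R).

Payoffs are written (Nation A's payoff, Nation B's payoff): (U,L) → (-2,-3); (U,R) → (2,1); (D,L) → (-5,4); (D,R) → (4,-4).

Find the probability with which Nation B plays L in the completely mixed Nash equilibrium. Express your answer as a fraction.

Let y be the probability that Nation B plays L. In a completely mixed equilibrium, Nation A must be indifferent between U and D.
Nation A's expected payoff from U is −2y + 2(1−y); from D it is −5y + 4(1−y).
Setting these equal: −4y + 2 = −9y + 4, so y = 2/5.

2/5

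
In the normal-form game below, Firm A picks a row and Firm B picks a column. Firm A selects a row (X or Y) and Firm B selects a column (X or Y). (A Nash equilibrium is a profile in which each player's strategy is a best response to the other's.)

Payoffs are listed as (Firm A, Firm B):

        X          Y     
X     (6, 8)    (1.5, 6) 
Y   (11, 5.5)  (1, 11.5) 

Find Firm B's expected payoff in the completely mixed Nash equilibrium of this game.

First find p, the probability Firm A plays X, from Firm B's indifference between X and Y: 8p + 5.5(1−p) = 6p + 11.5(1−p), giving p = 3/4.
Since Firm B is indifferent in equilibrium, Firm B's expected payoff equals the payoff from either column against (3/4, 1/4). Using X: 8(3/4) + 5.5(1/4) = 59/8.

59/8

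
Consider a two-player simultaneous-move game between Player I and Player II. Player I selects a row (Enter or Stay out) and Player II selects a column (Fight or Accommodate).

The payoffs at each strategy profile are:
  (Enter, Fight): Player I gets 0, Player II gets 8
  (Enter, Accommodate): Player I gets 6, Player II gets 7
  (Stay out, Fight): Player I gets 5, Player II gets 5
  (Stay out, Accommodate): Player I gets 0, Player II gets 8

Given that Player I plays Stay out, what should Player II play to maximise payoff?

Against Stay out, Player II earns 5 from Fight and 8 from Accommodate.
So Accommodate is the best response.

Accommodate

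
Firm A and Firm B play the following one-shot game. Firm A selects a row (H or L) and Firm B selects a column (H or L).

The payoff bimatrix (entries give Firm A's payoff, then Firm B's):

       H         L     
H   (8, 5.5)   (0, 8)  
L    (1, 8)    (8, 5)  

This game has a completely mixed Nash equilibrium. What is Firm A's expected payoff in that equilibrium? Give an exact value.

64/15

First find q, the probability Firm B plays H, from Firm A's indifference between H and L: 8q = q + 8(1−q), giving q = 8/15.
Since Firm A is indifferent in equilibrium, Firm A's expected payoff equals the payoff from either row against (8/15, 7/15). Using H: 8(8/15) = 64/15.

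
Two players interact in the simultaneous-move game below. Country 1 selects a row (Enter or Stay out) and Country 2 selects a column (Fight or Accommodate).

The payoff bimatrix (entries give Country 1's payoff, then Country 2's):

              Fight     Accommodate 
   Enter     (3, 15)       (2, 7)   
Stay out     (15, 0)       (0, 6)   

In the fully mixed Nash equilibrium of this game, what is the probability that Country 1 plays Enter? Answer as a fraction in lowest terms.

Let r be the probability that Country 1 plays Enter. In a completely mixed equilibrium, Country 2 must be indifferent between Fight and Accommodate.
Country 2's expected payoff from Fight is 15r; from Accommodate it is 7r + 6(1−r).
Setting these equal: 15r = r + 6, so r = 3/7.

3/7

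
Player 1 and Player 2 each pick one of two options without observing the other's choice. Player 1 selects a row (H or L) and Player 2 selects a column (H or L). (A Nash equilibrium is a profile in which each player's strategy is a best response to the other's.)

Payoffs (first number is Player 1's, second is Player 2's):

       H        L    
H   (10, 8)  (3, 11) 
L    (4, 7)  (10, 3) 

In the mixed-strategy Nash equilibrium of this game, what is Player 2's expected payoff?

First find p, the probability Player 1 plays H, from Player 2's indifference between H and L: 8p + 7(1−p) = 11p + 3(1−p), giving p = 4/7.
Since Player 2 is indifferent in equilibrium, Player 2's expected payoff equals the payoff from either column against (4/7, 3/7). Using H: 8(4/7) + 7(3/7) = 53/7.

53/7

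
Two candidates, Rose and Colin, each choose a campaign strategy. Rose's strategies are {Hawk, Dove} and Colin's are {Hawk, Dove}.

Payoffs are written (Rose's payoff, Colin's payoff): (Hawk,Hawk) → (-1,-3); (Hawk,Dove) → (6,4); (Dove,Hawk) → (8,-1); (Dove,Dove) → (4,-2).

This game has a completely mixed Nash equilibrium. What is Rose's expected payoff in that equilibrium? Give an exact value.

52/11

First find y, the probability Colin plays Hawk, from Rose's indifference between Hawk and Dove: −y + 6(1−y) = 8y + 4(1−y), giving y = 2/11.
Since Rose is indifferent in equilibrium, Rose's expected payoff equals the payoff from either row against (2/11, 9/11). Using Hawk: −(2/11) + 6(9/11) = 52/11.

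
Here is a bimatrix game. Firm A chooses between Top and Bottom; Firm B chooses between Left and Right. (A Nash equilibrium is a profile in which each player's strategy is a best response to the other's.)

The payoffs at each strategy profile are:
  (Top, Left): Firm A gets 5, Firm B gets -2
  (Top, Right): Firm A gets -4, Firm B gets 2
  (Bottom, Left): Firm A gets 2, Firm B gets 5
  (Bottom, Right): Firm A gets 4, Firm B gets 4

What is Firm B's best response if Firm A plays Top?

Right

Against Top, Firm B earns -2 from Left and 2 from Right.
So Right is the best response.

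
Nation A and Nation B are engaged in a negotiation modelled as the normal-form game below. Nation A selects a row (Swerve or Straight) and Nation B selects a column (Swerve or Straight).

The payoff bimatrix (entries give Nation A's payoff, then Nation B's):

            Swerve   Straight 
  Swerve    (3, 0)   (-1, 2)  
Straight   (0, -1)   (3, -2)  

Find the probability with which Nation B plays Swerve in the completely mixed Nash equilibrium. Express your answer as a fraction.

4/7

Let q be the probability that Nation B plays Swerve. In a completely mixed equilibrium, Nation A must be indifferent between Swerve and Straight.
Nation A's expected payoff from Swerve is 3q − (1−q); from Straight it is 3(1−q).
Setting these equal: 4q − 1 = −3q + 3, so q = 4/7.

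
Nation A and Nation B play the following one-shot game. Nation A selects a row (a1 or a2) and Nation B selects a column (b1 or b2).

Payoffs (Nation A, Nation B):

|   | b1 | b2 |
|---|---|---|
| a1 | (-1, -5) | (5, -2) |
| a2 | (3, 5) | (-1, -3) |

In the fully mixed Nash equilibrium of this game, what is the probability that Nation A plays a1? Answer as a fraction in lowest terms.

8/11

Let r be the probability that Nation A plays a1. In a completely mixed equilibrium, Nation B must be indifferent between b1 and b2.
Nation B's expected payoff from b1 is −5r + 5(1−r); from b2 it is −2r − 3(1−r).
Setting these equal: −10r + 5 = r − 3, so r = 8/11.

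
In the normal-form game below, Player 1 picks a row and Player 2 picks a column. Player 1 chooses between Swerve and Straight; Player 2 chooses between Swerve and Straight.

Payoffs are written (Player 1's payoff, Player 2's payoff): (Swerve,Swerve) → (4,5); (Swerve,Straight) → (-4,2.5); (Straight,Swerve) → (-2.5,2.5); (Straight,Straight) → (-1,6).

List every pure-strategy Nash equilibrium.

(Swerve, Swerve): Player 1 gets 4 ≥ -2.5 from Straight, and Player 2 gets 5 ≥ 2.5 from Straight — Nash equilibrium.
(Swerve, Straight): Player 1 prefers Straight (-1 > -4); Player 2 prefers Swerve (5 > 2.5) — not an equilibrium.
(Straight, Swerve): Player 1 prefers Swerve (4 > -2.5); Player 2 prefers Straight (6 > 2.5) — not an equilibrium.
(Straight, Straight): Player 1 gets -1 ≥ -4 from Swerve, and Player 2 gets 6 ≥ 2.5 from Swerve — Nash equilibrium.

(Swerve, Swerve) and (Straight, Straight)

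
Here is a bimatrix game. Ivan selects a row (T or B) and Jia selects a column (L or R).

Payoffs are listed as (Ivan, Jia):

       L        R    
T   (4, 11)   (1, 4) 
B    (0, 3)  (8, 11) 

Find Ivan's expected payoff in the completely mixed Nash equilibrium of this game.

First find y, the probability Jia plays L, from Ivan's indifference between T and B: 4y + (1−y) = 8(1−y), giving y = 7/11.
Since Ivan is indifferent in equilibrium, Ivan's expected payoff equals the payoff from either row against (7/11, 4/11). Using T: 4(7/11) + (4/11) = 32/11.

32/11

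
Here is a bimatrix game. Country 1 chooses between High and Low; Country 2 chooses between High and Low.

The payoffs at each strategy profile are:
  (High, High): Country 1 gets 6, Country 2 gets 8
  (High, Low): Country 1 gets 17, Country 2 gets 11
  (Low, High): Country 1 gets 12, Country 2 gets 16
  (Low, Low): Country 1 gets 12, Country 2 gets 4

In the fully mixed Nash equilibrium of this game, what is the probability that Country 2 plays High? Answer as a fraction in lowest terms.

Let y be the probability that Country 2 plays High. In a completely mixed equilibrium, Country 1 must be indifferent between High and Low.
Country 1's expected payoff from High is 6y + 17(1−y); from Low it is 12y + 12(1−y).
Setting these equal: −11y + 17 = 12, so y = 5/11.

5/11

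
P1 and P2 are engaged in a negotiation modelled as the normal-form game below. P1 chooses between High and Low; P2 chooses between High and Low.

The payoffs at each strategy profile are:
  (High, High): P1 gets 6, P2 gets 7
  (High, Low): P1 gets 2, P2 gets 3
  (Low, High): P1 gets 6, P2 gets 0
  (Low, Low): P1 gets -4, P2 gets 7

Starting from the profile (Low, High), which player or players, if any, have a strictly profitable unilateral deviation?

P1 at (Low, High) earns 6; deviating to High yields 6 — not better.
P2 earns 0; deviating to Low yields 7 — a strict improvement.
Only P2 has a strictly profitable deviation.

P2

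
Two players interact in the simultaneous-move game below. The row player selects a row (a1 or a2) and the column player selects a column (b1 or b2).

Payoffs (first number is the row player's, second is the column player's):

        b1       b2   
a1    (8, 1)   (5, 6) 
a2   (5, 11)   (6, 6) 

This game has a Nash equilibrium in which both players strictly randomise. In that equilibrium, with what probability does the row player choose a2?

Let r be the probability that the row player plays a1. In a completely mixed equilibrium, the column player must be indifferent between b1 and b2.
The column player's expected payoff from b1 is r + 11(1−r); from b2 it is 6r + 6(1−r).
Setting these equal: −10r + 11 = 6, so r = 1/2.
Therefore the row player plays a2 with probability 1 − 1/2 = 1/2.

1/2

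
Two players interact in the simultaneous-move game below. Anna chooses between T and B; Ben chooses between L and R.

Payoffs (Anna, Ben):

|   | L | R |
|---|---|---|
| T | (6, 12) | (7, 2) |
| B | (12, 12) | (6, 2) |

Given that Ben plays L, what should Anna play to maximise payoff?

B

Against L, Anna earns 6 from T and 12 from B.
So B is the best response.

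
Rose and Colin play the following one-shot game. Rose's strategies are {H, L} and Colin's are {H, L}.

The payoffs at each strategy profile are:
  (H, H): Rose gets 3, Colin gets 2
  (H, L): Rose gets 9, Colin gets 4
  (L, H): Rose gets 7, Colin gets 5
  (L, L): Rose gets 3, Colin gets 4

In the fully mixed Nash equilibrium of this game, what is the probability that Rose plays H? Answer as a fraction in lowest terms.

1/3

Let p be the probability that Rose plays H. In a completely mixed equilibrium, Colin must be indifferent between H and L.
Colin's expected payoff from H is 2p + 5(1−p); from L it is 4p + 4(1−p).
Setting these equal: −3p + 5 = 4, so p = 1/3.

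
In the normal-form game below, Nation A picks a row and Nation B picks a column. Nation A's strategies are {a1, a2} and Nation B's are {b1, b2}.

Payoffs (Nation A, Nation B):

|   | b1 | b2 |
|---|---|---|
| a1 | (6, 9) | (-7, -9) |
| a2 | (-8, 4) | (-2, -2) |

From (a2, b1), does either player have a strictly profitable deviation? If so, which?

Nation A

Nation A at (a2, b1) earns -8; deviating to a1 yields 6 — a strict improvement.
Nation B earns 4; deviating to b2 yields -2 — not better.
Only Nation A has a strictly profitable deviation.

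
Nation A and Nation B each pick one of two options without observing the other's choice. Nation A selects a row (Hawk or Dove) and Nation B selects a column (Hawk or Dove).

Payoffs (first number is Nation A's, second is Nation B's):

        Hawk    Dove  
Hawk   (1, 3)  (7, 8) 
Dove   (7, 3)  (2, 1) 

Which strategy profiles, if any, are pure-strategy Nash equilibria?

(Hawk, Hawk): Nation A prefers Dove (7 > 1); Nation B prefers Dove (8 > 3) — not an equilibrium.
(Hawk, Dove): Nation A gets 7 ≥ 2 from Dove, and Nation B gets 8 ≥ 3 from Hawk — Nash equilibrium.
(Dove, Hawk): Nation A gets 7 ≥ 1 from Hawk, and Nation B gets 3 ≥ 1 from Dove — Nash equilibrium.
(Dove, Dove): Nation A prefers Hawk (7 > 2); Nation B prefers Hawk (3 > 1) — not an equilibrium.

(Hawk, Dove) and (Dove, Hawk)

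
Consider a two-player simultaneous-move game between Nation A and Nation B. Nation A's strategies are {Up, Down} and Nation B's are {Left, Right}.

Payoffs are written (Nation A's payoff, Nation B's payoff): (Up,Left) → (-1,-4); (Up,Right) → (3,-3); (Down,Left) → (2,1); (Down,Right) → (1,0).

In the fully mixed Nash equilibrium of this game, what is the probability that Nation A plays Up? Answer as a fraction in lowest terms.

1/2

Let x be the probability that Nation A plays Up. In a completely mixed equilibrium, Nation B must be indifferent between Left and Right.
Nation B's expected payoff from Left is −4x + (1−x); from Right it is −3x.
Setting these equal: −5x + 1 = −3x, so x = 1/2.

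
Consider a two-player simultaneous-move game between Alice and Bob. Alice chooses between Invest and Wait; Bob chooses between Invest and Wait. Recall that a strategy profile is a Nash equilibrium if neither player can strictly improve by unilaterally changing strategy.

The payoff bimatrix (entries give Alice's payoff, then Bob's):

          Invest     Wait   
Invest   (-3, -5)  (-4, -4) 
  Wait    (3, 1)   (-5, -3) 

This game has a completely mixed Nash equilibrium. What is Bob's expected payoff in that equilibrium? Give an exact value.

-19/5

First find p, the probability Alice plays Invest, from Bob's indifference between Invest and Wait: −5p + (1−p) = −4p − 3(1−p), giving p = 4/5.
Since Bob is indifferent in equilibrium, Bob's expected payoff equals the payoff from either column against (4/5, 1/5). Using Invest: −5(4/5) + (1/5) = -19/5.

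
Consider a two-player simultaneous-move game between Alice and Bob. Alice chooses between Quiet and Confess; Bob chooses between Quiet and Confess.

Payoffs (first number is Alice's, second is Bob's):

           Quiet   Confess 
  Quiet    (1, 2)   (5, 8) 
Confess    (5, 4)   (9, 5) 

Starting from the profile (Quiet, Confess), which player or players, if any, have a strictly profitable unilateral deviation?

Alice at (Quiet, Confess) earns 5; deviating to Confess yields 9 — a strict improvement.
Bob earns 8; deviating to Quiet yields 2 — not better.
Only Alice has a strictly profitable deviation.

Alice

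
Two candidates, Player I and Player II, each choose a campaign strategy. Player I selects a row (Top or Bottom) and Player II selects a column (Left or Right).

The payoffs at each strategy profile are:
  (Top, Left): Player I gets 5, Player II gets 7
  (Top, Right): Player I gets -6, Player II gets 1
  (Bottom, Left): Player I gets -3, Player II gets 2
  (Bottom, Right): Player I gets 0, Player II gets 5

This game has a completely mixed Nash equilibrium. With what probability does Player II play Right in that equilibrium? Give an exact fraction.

4/7

Let c be the probability that Player II plays Left. In a completely mixed equilibrium, Player I must be indifferent between Top and Bottom.
Player I's expected payoff from Top is 5c − 6(1−c); from Bottom it is −3c.
Setting these equal: 11c − 6 = −3c, so c = 3/7.
Therefore Player II plays Right with probability 1 − 3/7 = 4/7.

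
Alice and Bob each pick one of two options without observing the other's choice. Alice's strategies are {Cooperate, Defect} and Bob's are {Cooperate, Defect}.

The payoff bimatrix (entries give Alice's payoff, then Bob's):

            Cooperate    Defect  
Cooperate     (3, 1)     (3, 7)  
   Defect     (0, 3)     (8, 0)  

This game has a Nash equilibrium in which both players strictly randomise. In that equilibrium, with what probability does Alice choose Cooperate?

1/3

Let r be the probability that Alice plays Cooperate. In a completely mixed equilibrium, Bob must be indifferent between Cooperate and Defect.
Bob's expected payoff from Cooperate is r + 3(1−r); from Defect it is 7r.
Setting these equal: −2r + 3 = 7r, so r = 1/3.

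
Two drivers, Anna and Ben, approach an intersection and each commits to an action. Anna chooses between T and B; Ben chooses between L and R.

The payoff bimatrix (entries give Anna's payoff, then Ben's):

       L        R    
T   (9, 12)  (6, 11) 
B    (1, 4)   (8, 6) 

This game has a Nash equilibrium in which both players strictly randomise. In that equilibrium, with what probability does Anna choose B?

Let x be the probability that Anna plays T. In a completely mixed equilibrium, Ben must be indifferent between L and R.
Ben's expected payoff from L is 12x + 4(1−x); from R it is 11x + 6(1−x).
Setting these equal: 8x + 4 = 5x + 6, so x = 2/3.
Therefore Anna plays B with probability 1 − 2/3 = 1/3.

1/3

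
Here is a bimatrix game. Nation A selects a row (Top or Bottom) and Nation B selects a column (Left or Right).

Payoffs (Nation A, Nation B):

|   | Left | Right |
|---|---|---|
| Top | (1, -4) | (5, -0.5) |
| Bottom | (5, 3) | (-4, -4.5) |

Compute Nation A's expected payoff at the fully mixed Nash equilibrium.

First find y, the probability Nation B plays Left, from Nation A's indifference between Top and Bottom: y + 5(1−y) = 5y − 4(1−y), giving y = 9/13.
Since Nation A is indifferent in equilibrium, Nation A's expected payoff equals the payoff from either row against (9/13, 4/13). Using Top: (9/13) + 5(4/13) = 29/13.

29/13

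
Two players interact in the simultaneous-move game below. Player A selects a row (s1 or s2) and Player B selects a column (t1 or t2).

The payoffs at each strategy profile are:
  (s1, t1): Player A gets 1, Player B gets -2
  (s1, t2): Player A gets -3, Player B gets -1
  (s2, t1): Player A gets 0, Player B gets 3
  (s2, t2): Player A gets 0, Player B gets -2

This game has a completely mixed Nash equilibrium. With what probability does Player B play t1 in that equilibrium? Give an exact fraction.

Let y be the probability that Player B plays t1. In a completely mixed equilibrium, Player A must be indifferent between s1 and s2.
Player A's expected payoff from s1 is y − 3(1−y); from s2 it is 0.
Setting these equal: 4y − 3 = 0, so y = 3/4.

3/4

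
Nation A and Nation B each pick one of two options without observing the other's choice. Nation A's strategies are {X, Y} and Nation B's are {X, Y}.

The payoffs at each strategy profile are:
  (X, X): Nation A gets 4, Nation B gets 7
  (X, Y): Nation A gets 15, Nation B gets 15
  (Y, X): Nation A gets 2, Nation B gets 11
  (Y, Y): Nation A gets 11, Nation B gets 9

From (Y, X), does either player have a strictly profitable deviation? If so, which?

Nation A at (Y, X) earns 2; deviating to X yields 4 — a strict improvement.
Nation B earns 11; deviating to Y yields 9 — not better.
Only Nation A has a strictly profitable deviation.

Nation A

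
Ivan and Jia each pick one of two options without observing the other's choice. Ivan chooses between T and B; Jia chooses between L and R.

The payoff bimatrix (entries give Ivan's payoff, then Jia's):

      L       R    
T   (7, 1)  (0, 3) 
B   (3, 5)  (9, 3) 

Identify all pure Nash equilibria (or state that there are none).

(T, L): Jia prefers R (3 > 1) — not an equilibrium.
(T, R): Ivan prefers B (9 > 0) — not an equilibrium.
(B, L): Ivan prefers T (7 > 3) — not an equilibrium.
(B, R): Jia prefers L (5 > 3) — not an equilibrium.

none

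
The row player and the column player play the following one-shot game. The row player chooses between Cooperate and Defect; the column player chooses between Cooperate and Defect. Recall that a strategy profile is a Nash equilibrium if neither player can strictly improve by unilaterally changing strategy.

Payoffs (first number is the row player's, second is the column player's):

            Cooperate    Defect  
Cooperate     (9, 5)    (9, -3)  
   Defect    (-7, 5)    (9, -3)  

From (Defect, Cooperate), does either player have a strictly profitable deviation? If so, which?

The row player at (Defect, Cooperate) earns -7; deviating to Cooperate yields 9 — a strict improvement.
The column player earns 5; deviating to Defect yields -3 — not better.
Only the row player has a strictly profitable deviation.

The row player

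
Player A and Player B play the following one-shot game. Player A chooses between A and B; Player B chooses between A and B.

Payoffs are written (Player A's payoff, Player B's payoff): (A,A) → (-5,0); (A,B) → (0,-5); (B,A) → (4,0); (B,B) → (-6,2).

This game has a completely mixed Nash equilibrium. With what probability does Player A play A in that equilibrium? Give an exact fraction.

Let r be the probability that Player A plays A. In a completely mixed equilibrium, Player B must be indifferent between A and B.
Player B's expected payoff from A is 0; from B it is −5r + 2(1−r).
Setting these equal: 0 = −7r + 2, so r = 2/7.

2/7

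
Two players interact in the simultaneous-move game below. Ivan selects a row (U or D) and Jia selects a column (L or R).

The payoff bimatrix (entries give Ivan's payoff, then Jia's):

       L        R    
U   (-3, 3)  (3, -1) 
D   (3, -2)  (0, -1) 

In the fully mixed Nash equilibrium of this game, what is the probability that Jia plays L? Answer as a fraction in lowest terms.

Let y be the probability that Jia plays L. In a completely mixed equilibrium, Ivan must be indifferent between U and D.
Ivan's expected payoff from U is −3y + 3(1−y); from D it is 3y.
Setting these equal: −6y + 3 = 3y, so y = 1/3.

1/3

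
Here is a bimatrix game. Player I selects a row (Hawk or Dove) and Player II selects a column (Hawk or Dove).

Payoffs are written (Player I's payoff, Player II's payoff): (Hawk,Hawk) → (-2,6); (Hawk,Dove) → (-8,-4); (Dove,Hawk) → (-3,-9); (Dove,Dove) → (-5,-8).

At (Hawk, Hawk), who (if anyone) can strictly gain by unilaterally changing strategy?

Neither

Player I at (Hawk, Hawk) earns -2; deviating to Dove yields -3 — not better.
Player II earns 6; deviating to Dove yields -4 — not better.
Neither player can strictly improve; the profile is a Nash equilibrium.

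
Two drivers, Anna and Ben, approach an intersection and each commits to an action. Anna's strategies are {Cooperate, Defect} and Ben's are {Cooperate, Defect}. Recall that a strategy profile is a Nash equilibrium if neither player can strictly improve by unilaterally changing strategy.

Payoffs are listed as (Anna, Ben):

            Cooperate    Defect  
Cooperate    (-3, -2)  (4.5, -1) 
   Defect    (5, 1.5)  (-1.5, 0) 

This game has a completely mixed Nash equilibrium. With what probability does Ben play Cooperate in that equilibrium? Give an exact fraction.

Let y be the probability that Ben plays Cooperate. In a completely mixed equilibrium, Anna must be indifferent between Cooperate and Defect.
Anna's expected payoff from Cooperate is −3y + 4.5(1−y); from Defect it is 5y − 1.5(1−y).
Setting these equal: −7.5y + 4.5 = 6.5y − 1.5, so y = 3/7.

3/7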